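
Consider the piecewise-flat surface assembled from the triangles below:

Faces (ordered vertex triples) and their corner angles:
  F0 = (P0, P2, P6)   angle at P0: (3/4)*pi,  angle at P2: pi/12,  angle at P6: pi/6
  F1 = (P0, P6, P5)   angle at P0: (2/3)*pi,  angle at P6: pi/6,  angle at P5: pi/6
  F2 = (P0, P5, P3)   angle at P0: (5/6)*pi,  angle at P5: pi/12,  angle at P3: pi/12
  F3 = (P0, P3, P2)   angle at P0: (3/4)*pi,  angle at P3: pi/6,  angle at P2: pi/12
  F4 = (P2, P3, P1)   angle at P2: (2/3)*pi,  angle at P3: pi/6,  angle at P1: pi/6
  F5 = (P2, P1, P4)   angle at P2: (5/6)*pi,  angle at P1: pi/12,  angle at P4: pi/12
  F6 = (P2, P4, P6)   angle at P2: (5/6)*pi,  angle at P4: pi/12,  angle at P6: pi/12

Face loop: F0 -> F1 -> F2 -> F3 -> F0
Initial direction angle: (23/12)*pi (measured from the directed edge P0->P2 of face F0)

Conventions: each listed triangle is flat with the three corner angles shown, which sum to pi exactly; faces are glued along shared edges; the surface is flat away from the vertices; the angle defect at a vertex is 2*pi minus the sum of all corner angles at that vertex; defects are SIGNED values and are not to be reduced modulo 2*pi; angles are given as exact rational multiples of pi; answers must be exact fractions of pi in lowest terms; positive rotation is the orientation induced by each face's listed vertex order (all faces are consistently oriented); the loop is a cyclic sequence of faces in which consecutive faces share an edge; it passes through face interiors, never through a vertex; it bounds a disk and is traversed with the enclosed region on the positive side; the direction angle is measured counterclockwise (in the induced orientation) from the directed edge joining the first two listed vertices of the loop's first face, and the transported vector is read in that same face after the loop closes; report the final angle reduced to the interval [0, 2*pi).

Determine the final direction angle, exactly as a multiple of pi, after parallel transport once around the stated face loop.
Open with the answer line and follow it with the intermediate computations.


Answer: final direction angle = (11/12)*pi

enclosed vertex P0: corner angles sum to 3*pi, defect = 2*pi - 3*pi = -pi
holonomy = initial angle + sum of enclosed defects (mod 2*pi), positive in the induced orientation
final angle = (23/12)*pi - pi = (11/12)*pi (mod 2*pi)


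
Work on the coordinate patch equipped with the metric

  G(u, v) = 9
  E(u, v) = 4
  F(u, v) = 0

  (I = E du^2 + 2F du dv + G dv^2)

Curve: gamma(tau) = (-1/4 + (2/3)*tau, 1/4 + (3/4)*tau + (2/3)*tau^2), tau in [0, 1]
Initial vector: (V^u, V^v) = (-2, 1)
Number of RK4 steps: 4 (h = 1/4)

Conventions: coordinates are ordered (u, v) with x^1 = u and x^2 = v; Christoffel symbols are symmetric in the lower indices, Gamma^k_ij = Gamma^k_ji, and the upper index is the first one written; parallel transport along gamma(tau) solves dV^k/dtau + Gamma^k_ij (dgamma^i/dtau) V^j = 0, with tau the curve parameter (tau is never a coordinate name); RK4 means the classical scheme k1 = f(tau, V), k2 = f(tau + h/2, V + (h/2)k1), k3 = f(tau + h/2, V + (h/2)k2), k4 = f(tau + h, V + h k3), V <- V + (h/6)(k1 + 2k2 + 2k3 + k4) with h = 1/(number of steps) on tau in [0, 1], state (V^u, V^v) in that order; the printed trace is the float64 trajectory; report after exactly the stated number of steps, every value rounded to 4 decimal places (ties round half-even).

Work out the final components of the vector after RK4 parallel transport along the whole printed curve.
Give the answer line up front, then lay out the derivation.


Answer: V^u = -2.0000, V^v = 1.0000

gamma'(tau) = (2/3, 3/4 + (4/3)*tau); f(tau, V)^k = -Gamma^k_ij(gamma(tau)) gamma'^i(tau) V^j; h = 1/4; intermediate values shown to 6 dp
curve data and Christoffel symbols at the stage parameters:
  tau = 0.000000: gamma = (-0.250000, 0.250000), gamma' = (0.666667, 0.750000); Gamma_uuu = 0.000000, Gamma_uuv = 0.000000, Gamma_uvv = 0.000000, Gamma_vuu = 0.000000, Gamma_vuv = 0.000000, Gamma_vvv = 0.000000
  tau = 0.125000: gamma = (-0.166667, 0.354167), gamma' = (0.666667, 0.916667); Gamma_uuu = 0.000000, Gamma_uuv = 0.000000, Gamma_uvv = 0.000000, Gamma_vuu = 0.000000, Gamma_vuv = 0.000000, Gamma_vvv = 0.000000
  tau = 0.250000: gamma = (-0.083333, 0.479167), gamma' = (0.666667, 1.083333); Gamma_uuu = 0.000000, Gamma_uuv = 0.000000, Gamma_uvv = 0.000000, Gamma_vuu = 0.000000, Gamma_vuv = 0.000000, Gamma_vvv = 0.000000
  tau = 0.375000: gamma = (0.000000, 0.625000), gamma' = (0.666667, 1.250000); Gamma_uuu = 0.000000, Gamma_uuv = 0.000000, Gamma_uvv = 0.000000, Gamma_vuu = 0.000000, Gamma_vuv = 0.000000, Gamma_vvv = 0.000000
  tau = 0.500000: gamma = (0.083333, 0.791667), gamma' = (0.666667, 1.416667); Gamma_uuu = 0.000000, Gamma_uuv = 0.000000, Gamma_uvv = 0.000000, Gamma_vuu = 0.000000, Gamma_vuv = 0.000000, Gamma_vvv = 0.000000
  tau = 0.625000: gamma = (0.166667, 0.979167), gamma' = (0.666667, 1.583333); Gamma_uuu = 0.000000, Gamma_uuv = 0.000000, Gamma_uvv = 0.000000, Gamma_vuu = 0.000000, Gamma_vuv = 0.000000, Gamma_vvv = 0.000000
  tau = 0.750000: gamma = (0.250000, 1.187500), gamma' = (0.666667, 1.750000); Gamma_uuu = 0.000000, Gamma_uuv = 0.000000, Gamma_uvv = 0.000000, Gamma_vuu = 0.000000, Gamma_vuv = 0.000000, Gamma_vvv = 0.000000
  tau = 0.875000: gamma = (0.333333, 1.416667), gamma' = (0.666667, 1.916667); Gamma_uuu = 0.000000, Gamma_uuv = 0.000000, Gamma_uvv = 0.000000, Gamma_vuu = 0.000000, Gamma_vuv = 0.000000, Gamma_vvv = 0.000000
  tau = 1.000000: gamma = (0.416667, 1.666667), gamma' = (0.666667, 2.083333); Gamma_uuu = 0.000000, Gamma_uuv = 0.000000, Gamma_uvv = 0.000000, Gamma_vuu = 0.000000, Gamma_vuv = 0.000000, Gamma_vvv = 0.000000
step 0: V^u = -2.0000, V^v = 1.0000
step 1: k1 = (0.000000, 0.000000), k2 = (0.000000, 0.000000), k3 = (0.000000, 0.000000), k4 = (0.000000, 0.000000); V <- V + (h/6)(k1 + 2k2 + 2k3 + k4): V^u = -2.0000, V^v = 1.0000
step 2: k1 = (0.000000, 0.000000), k2 = (0.000000, 0.000000), k3 = (0.000000, 0.000000), k4 = (0.000000, 0.000000); V <- V + (h/6)(k1 + 2k2 + 2k3 + k4): V^u = -2.0000, V^v = 1.0000
step 3: k1 = (0.000000, 0.000000), k2 = (0.000000, 0.000000), k3 = (0.000000, 0.000000), k4 = (0.000000, 0.000000); V <- V + (h/6)(k1 + 2k2 + 2k3 + k4): V^u = -2.0000, V^v = 1.0000
step 4: k1 = (0.000000, 0.000000), k2 = (0.000000, 0.000000), k3 = (0.000000, 0.000000), k4 = (0.000000, 0.000000); V <- V + (h/6)(k1 + 2k2 + 2k3 + k4): V^u = -2.0000, V^v = 1.0000


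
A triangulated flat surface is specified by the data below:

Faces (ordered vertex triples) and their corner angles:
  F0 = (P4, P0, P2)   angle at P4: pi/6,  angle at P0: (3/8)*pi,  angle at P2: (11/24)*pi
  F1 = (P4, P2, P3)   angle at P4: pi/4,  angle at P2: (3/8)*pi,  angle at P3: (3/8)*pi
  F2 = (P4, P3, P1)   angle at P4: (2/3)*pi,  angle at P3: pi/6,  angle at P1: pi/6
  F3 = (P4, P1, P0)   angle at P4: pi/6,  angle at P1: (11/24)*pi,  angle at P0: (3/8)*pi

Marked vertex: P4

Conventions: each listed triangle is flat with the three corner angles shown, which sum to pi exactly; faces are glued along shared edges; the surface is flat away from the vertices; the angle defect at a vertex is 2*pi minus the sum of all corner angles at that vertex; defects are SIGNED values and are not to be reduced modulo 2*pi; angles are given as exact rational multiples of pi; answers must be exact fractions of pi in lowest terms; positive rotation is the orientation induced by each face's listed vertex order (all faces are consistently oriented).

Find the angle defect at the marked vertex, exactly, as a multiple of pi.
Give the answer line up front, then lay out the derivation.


Answer: defect(P4) = (3/4)*pi

Sum of corner angles at P4: (5/4)*pi
defect = 2*pi - (5/4)*pi


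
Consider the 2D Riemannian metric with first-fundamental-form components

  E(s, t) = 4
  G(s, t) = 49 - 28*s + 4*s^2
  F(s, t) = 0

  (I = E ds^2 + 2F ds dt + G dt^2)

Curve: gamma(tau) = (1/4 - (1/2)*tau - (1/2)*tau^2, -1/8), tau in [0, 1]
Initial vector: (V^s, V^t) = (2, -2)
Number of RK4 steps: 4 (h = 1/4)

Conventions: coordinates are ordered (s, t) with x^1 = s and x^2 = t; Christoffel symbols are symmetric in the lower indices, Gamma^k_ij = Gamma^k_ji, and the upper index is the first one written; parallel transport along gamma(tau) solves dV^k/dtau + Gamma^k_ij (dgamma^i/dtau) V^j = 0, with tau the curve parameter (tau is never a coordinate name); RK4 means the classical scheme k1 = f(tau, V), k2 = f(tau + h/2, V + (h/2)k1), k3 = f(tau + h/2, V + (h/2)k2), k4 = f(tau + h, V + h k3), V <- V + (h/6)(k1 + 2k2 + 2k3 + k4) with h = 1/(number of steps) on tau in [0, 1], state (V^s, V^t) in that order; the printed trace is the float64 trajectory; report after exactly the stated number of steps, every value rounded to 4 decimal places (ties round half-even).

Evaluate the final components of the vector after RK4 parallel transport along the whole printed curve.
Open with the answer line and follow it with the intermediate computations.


Answer: V^s = 2.0000, V^t = -1.5294

gamma'(tau) = (-1/2 - tau, 0); f(tau, V)^k = -Gamma^k_ij(gamma(tau)) gamma'^i(tau) V^j; h = 1/4; intermediate values shown to 6 dp
curve data and Christoffel symbols at the stage parameters:
  tau = 0.000000: gamma = (0.250000, -0.125000), gamma' = (-0.500000, 0.000000); Gamma_sss = 0.000000, Gamma_sst = 0.000000, Gamma_stt = 3.250000, Gamma_tss = 0.000000, Gamma_tst = -0.307692, Gamma_ttt = 0.000000
  tau = 0.125000: gamma = (0.179688, -0.125000), gamma' = (-0.625000, 0.000000); Gamma_sss = 0.000000, Gamma_sst = 0.000000, Gamma_stt = 3.320312, Gamma_tss = 0.000000, Gamma_tst = -0.301176, Gamma_ttt = 0.000000
  tau = 0.250000: gamma = (0.093750, -0.125000), gamma' = (-0.750000, 0.000000); Gamma_sss = 0.000000, Gamma_sst = 0.000000, Gamma_stt = 3.406250, Gamma_tss = 0.000000, Gamma_tst = -0.293578, Gamma_ttt = 0.000000
  tau = 0.375000: gamma = (-0.007812, -0.125000), gamma' = (-0.875000, 0.000000); Gamma_sss = 0.000000, Gamma_sst = 0.000000, Gamma_stt = 3.507812, Gamma_tss = 0.000000, Gamma_tst = -0.285078, Gamma_ttt = 0.000000
  tau = 0.500000: gamma = (-0.125000, -0.125000), gamma' = (-1.000000, 0.000000); Gamma_sss = 0.000000, Gamma_sst = 0.000000, Gamma_stt = 3.625000, Gamma_tss = 0.000000, Gamma_tst = -0.275862, Gamma_ttt = 0.000000
  tau = 0.625000: gamma = (-0.257812, -0.125000), gamma' = (-1.125000, 0.000000); Gamma_sss = 0.000000, Gamma_sst = 0.000000, Gamma_stt = 3.757812, Gamma_tss = 0.000000, Gamma_tst = -0.266112, Gamma_ttt = 0.000000
  tau = 0.750000: gamma = (-0.406250, -0.125000), gamma' = (-1.250000, 0.000000); Gamma_sss = 0.000000, Gamma_sst = 0.000000, Gamma_stt = 3.906250, Gamma_tss = 0.000000, Gamma_tst = -0.256000, Gamma_ttt = 0.000000
  tau = 0.875000: gamma = (-0.570312, -0.125000), gamma' = (-1.375000, 0.000000); Gamma_sss = 0.000000, Gamma_sst = 0.000000, Gamma_stt = 4.070312, Gamma_tss = 0.000000, Gamma_tst = -0.245681, Gamma_ttt = 0.000000
  tau = 1.000000: gamma = (-0.750000, -0.125000), gamma' = (-1.500000, 0.000000); Gamma_sss = 0.000000, Gamma_sst = 0.000000, Gamma_stt = 4.250000, Gamma_tss = 0.000000, Gamma_tst = -0.235294, Gamma_ttt = 0.000000
step 0: V^s = 2.0000, V^t = -2.0000
step 1: k1 = (0.000000, 0.307692), k2 = (0.000000, 0.369231), k3 = (0.000000, 0.367783), k4 = (0.000000, 0.420122); V <- V + (h/6)(k1 + 2k2 + 2k3 + k4): V^s = 2.0000, V^t = -1.9083
step 2: k1 = (0.000000, 0.420167), k2 = (0.000000, 0.462901), k3 = (0.000000, 0.461568), k4 = (0.000000, 0.494583); V <- V + (h/6)(k1 + 2k2 + 2k3 + k4): V^s = 2.0000, V^t = -1.7931
step 3: k1 = (0.000000, 0.494649), k2 = (0.000000, 0.518302), k3 = (0.000000, 0.517417), k4 = (0.000000, 0.532400); V <- V + (h/6)(k1 + 2k2 + 2k3 + k4): V^s = 2.0000, V^t = -1.6640
step 4: k1 = (0.000000, 0.532480), k2 = (0.000000, 0.539634), k3 = (0.000000, 0.539332), k4 = (0.000000, 0.539706); V <- V + (h/6)(k1 + 2k2 + 2k3 + k4): V^s = 2.0000, V^t = -1.5294


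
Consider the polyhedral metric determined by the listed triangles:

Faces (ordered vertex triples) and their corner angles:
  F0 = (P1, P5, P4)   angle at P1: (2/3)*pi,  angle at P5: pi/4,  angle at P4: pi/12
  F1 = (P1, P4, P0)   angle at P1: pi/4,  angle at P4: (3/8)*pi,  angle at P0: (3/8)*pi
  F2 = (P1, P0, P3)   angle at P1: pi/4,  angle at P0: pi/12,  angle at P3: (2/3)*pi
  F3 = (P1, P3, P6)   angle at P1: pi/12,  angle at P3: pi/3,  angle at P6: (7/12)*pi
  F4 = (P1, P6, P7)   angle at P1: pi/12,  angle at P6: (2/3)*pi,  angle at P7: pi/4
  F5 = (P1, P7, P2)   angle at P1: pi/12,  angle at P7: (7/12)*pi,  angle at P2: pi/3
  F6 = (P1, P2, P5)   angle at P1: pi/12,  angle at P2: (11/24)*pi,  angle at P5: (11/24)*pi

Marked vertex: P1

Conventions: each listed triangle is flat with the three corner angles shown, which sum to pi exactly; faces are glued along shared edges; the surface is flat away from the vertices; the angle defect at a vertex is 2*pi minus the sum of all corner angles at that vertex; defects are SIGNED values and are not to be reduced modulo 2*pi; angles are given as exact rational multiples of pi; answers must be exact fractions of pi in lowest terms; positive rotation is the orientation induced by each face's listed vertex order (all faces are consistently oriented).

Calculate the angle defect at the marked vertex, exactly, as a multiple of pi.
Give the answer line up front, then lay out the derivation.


Answer: defect(P1) = pi/2

Sum of corner angles at P1: (3/2)*pi
defect = 2*pi - (3/2)*pi


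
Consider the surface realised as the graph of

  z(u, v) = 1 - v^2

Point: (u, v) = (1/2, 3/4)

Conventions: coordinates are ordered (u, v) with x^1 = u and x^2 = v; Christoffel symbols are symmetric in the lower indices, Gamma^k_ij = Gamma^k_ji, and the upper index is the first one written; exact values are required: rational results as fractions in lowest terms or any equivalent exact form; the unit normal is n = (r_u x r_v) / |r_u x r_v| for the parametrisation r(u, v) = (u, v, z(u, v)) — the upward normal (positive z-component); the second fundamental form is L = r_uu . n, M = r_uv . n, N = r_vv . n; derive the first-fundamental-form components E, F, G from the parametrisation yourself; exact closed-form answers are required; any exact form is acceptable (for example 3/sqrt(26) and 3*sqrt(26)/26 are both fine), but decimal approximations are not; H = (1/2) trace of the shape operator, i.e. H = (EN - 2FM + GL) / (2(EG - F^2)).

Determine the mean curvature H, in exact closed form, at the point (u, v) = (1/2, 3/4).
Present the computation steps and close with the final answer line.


z_u = 0, z_v = -3/2, z_uu = 0, z_uv = 0, z_vv = -2
E = 1, F = 0, G = 13/4; answer radicand W^2 = 13/4
unnormalised second-form numerators: l = 0, m = 0, n = -2; L = l/sqrt(13/4), and similarly M = m/sqrt(W^2), N = n/sqrt(W^2)
H = (E*n - 2*F*m + G*l) / (2*(EG - F^2)*sqrt(W^2)); E*n - 2*F*m + G*l = -2, EG - F^2 = 13/4, so H = (-4/13)/sqrt(13/4)

Answer: H = -8*sqrt(13)/169


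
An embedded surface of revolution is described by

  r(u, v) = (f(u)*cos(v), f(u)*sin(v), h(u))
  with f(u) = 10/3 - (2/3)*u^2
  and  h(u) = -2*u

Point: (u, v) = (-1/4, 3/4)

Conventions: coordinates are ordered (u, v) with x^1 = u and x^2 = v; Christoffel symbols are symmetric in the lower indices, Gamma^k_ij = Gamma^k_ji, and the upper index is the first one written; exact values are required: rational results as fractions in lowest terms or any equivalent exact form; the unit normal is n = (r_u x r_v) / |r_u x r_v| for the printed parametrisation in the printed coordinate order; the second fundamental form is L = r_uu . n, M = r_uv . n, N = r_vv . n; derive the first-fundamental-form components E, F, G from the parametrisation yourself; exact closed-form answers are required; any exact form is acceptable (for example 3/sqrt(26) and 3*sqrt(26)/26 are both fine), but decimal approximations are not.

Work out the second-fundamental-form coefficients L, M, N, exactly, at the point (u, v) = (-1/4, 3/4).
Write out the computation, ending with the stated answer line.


f = 79/24, f' = 1/3, f'' = -4/3, h' = -2, h'' = 0
E = 37/9, F = 0, G = 6241/576; answer radicand W^2 = 37/9
unnormalised second-form numerators: l = -8/3, m = 0, n = -79/12; L = l/sqrt(37/9), and similarly M = m/sqrt(W^2), N = n/sqrt(W^2)

Answer: L = -8*sqrt(37)/37, M = 0, N = -79*sqrt(37)/148


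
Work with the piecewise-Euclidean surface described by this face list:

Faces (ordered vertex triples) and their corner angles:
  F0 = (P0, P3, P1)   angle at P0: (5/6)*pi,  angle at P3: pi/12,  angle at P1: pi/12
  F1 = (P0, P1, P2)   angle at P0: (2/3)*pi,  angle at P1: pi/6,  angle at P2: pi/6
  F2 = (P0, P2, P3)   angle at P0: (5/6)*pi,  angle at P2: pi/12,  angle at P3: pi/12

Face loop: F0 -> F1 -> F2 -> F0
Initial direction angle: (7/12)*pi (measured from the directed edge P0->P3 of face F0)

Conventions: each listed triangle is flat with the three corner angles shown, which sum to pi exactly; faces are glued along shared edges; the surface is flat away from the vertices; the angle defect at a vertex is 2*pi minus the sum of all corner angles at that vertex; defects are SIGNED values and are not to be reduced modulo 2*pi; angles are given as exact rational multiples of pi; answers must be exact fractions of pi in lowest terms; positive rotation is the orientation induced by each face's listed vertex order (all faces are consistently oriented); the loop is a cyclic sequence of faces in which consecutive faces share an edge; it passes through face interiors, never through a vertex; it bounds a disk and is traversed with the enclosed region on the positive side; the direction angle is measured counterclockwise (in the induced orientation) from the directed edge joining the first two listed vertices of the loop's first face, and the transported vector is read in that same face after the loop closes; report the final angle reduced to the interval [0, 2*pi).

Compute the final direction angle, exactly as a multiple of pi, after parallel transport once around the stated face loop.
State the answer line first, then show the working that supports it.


Answer: final direction angle = pi/4

enclosed vertex P0: corner angles sum to (7/3)*pi, defect = 2*pi - (7/3)*pi = -pi/3
holonomy = initial angle + sum of enclosed defects (mod 2*pi), positive in the induced orientation
final angle = (7/12)*pi - pi/3 = pi/4 (mod 2*pi)


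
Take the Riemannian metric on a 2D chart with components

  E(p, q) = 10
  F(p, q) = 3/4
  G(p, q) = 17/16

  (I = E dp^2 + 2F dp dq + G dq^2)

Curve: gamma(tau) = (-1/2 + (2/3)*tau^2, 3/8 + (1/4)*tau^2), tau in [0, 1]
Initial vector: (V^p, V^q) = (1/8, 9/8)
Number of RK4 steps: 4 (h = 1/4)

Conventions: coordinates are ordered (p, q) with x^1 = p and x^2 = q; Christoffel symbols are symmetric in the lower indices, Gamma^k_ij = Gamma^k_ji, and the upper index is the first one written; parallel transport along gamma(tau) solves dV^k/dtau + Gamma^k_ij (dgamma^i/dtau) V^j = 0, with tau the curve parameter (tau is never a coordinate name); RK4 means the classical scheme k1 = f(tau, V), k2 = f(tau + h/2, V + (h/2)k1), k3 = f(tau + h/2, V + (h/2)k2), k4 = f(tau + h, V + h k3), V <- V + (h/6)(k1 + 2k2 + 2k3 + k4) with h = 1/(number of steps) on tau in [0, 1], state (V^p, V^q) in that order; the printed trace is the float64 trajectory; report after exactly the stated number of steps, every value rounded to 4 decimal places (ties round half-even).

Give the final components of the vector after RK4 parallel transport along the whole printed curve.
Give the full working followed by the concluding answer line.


gamma'(tau) = ((4/3)*tau, (1/2)*tau); f(tau, V)^k = -Gamma^k_ij(gamma(tau)) gamma'^i(tau) V^j; h = 1/4; intermediate values shown to 6 dp
curve data and Christoffel symbols at the stage parameters:
  tau = 0.000000: gamma = (-0.500000, 0.375000), gamma' = (0.000000, 0.000000); Gamma_ppp = 0.000000, Gamma_ppq = 0.000000, Gamma_pqq = 0.000000, Gamma_qpp = 0.000000, Gamma_qpq = 0.000000, Gamma_qqq = 0.000000
  tau = 0.125000: gamma = (-0.489583, 0.378906), gamma' = (0.166667, 0.062500); Gamma_ppp = 0.000000, Gamma_ppq = 0.000000, Gamma_pqq = 0.000000, Gamma_qpp = 0.000000, Gamma_qpq = 0.000000, Gamma_qqq = 0.000000
  tau = 0.250000: gamma = (-0.458333, 0.390625), gamma' = (0.333333, 0.125000); Gamma_ppp = 0.000000, Gamma_ppq = 0.000000, Gamma_pqq = 0.000000, Gamma_qpp = 0.000000, Gamma_qpq = 0.000000, Gamma_qqq = 0.000000
  tau = 0.375000: gamma = (-0.406250, 0.410156), gamma' = (0.500000, 0.187500); Gamma_ppp = 0.000000, Gamma_ppq = 0.000000, Gamma_pqq = 0.000000, Gamma_qpp = 0.000000, Gamma_qpq = 0.000000, Gamma_qqq = 0.000000
  tau = 0.500000: gamma = (-0.333333, 0.437500), gamma' = (0.666667, 0.250000); Gamma_ppp = 0.000000, Gamma_ppq = 0.000000, Gamma_pqq = 0.000000, Gamma_qpp = 0.000000, Gamma_qpq = 0.000000, Gamma_qqq = 0.000000
  tau = 0.625000: gamma = (-0.239583, 0.472656), gamma' = (0.833333, 0.312500); Gamma_ppp = 0.000000, Gamma_ppq = 0.000000, Gamma_pqq = 0.000000, Gamma_qpp = 0.000000, Gamma_qpq = 0.000000, Gamma_qqq = 0.000000
  tau = 0.750000: gamma = (-0.125000, 0.515625), gamma' = (1.000000, 0.375000); Gamma_ppp = 0.000000, Gamma_ppq = 0.000000, Gamma_pqq = 0.000000, Gamma_qpp = 0.000000, Gamma_qpq = 0.000000, Gamma_qqq = 0.000000
  tau = 0.875000: gamma = (0.010417, 0.566406), gamma' = (1.166667, 0.437500); Gamma_ppp = 0.000000, Gamma_ppq = 0.000000, Gamma_pqq = 0.000000, Gamma_qpp = 0.000000, Gamma_qpq = 0.000000, Gamma_qqq = 0.000000
  tau = 1.000000: gamma = (0.166667, 0.625000), gamma' = (1.333333, 0.500000); Gamma_ppp = 0.000000, Gamma_ppq = 0.000000, Gamma_pqq = 0.000000, Gamma_qpp = 0.000000, Gamma_qpq = 0.000000, Gamma_qqq = 0.000000
step 0: V^p = 0.1250, V^q = 1.1250
step 1: k1 = (0.000000, 0.000000), k2 = (0.000000, 0.000000), k3 = (0.000000, 0.000000), k4 = (0.000000, 0.000000); V <- V + (h/6)(k1 + 2k2 + 2k3 + k4): V^p = 0.1250, V^q = 1.1250
step 2: k1 = (0.000000, 0.000000), k2 = (0.000000, 0.000000), k3 = (0.000000, 0.000000), k4 = (0.000000, 0.000000); V <- V + (h/6)(k1 + 2k2 + 2k3 + k4): V^p = 0.1250, V^q = 1.1250
step 3: k1 = (0.000000, 0.000000), k2 = (0.000000, 0.000000), k3 = (0.000000, 0.000000), k4 = (0.000000, 0.000000); V <- V + (h/6)(k1 + 2k2 + 2k3 + k4): V^p = 0.1250, V^q = 1.1250
step 4: k1 = (0.000000, 0.000000), k2 = (0.000000, 0.000000), k3 = (0.000000, 0.000000), k4 = (0.000000, 0.000000); V <- V + (h/6)(k1 + 2k2 + 2k3 + k4): V^p = 0.1250, V^q = 1.1250

Answer: V^p = 0.1250, V^q = 1.1250


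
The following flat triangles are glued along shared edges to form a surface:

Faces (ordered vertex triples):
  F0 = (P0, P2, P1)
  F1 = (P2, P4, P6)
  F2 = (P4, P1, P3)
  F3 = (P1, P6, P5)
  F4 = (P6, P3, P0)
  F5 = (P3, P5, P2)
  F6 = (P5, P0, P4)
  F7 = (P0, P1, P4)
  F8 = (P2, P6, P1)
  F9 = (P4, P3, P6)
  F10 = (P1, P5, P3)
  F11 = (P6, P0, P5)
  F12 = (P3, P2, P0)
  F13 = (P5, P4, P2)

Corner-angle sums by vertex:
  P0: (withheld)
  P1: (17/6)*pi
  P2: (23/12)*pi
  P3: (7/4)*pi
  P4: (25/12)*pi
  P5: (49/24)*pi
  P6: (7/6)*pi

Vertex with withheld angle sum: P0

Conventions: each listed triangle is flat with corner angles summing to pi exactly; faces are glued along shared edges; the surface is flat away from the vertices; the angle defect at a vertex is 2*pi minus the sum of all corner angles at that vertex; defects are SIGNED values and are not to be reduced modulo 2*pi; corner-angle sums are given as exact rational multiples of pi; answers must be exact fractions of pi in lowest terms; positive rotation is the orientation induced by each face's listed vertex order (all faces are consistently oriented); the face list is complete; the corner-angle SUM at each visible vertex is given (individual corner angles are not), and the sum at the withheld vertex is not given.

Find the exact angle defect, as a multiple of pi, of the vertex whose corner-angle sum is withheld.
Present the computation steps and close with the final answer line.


V = 7, E = 21, F = 14; chi = V - E + F = 0
Gauss-Bonnet: total defect = 2*pi*chi = 0; visible defects sum to (5/24)*pi

Answer: defect(P0) = (-5/24)*pi


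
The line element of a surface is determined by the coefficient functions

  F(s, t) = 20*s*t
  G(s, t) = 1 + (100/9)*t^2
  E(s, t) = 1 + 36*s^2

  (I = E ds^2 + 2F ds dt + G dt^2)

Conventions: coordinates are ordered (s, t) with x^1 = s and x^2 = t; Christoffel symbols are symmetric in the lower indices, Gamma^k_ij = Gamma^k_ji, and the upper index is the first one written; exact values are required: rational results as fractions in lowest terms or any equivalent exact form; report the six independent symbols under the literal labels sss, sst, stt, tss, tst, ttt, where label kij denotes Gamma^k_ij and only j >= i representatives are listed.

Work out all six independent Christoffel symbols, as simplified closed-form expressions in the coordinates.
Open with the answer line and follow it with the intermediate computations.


Answer: Gamma_sss = 324*s/(324*s^2 + 100*t^2 + 9), Gamma_sst = 0, Gamma_stt = 180*s/(324*s^2 + 100*t^2 + 9), Gamma_tss = 180*t/(324*s^2 + 100*t^2 + 9), Gamma_tst = 0, Gamma_ttt = 100*t/(324*s^2 + 100*t^2 + 9)

E = 1 + 36*s^2; F = 20*s*t; G = 1 + (100/9)*t^2
Gamma^k_ij = (1/2) g^{kl} (d_i g_jl + d_j g_il - d_l g_ij), with g^inv = (1/(EG-F^2)) [[G, -F], [-F, E]]
first partials: E_s = 72*s, E_t = 0, F_s = 20*t, F_t = 20*s, G_s = 0, G_t = (200/9)*t
D = EG - F^2 = 1 + (100/9)*t^2 + 36*s^2
expanded: Gamma^s_ss = (G E_s - 2F F_s + F E_t)/(2D), Gamma^s_st = (G E_t - F G_s)/(2D), Gamma^s_tt = (2G F_t - G G_s - F G_t)/(2D), Gamma^t_ss = (2E F_s - E E_t - F E_s)/(2D), Gamma^t_st = (E G_s - F E_t)/(2D), Gamma^t_tt = (E G_t - 2F F_t + F G_s)/(2D); substitute and cancel common factors


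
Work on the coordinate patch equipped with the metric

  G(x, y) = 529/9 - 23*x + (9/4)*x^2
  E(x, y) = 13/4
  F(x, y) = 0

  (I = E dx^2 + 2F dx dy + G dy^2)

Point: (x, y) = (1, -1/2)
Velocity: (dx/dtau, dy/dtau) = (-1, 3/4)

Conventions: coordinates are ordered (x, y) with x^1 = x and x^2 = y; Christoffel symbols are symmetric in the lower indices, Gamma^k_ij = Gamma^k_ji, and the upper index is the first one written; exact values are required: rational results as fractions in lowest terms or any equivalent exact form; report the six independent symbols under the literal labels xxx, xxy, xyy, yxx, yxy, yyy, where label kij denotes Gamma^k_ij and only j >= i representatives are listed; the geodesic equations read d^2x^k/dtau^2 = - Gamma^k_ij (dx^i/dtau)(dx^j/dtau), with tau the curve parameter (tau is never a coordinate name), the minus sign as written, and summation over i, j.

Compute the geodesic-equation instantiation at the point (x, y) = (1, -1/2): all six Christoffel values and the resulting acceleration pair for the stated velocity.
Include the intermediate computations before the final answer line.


E = 13/4, F = 0, G = 1369/36 at the point
E_x = 0, E_y = 0, F_x = 0, F_y = 0, G_x = -37/2, G_y = 0
EG - F^2 = 17797/144;  g^inv = (144/17797) * [[1369/36, 0], [0, 13/4]]
first-kind symbols [ij,l] = (1/2)(d_i g_jl + d_j g_il - d_l g_ij): [xx,x] = E_x/2 = 0, [xx,y] = F_x - E_y/2 = 0, [xy,x] = E_y/2 = 0, [xy,y] = G_x/2 = -37/4, [yy,x] = F_y - G_x/2 = 37/4, [yy,y] = G_y/2 = 0
Gamma^x_ij = (G*[ij,x] - F*[ij,y])/(EG - F^2), Gamma^y_ij = (E*[ij,y] - F*[ij,x])/(EG - F^2)
Gamma_xxx = 0, Gamma_xxy = 0, Gamma_xyy = 37/13, Gamma_yxx = 0, Gamma_yxy = -9/37, Gamma_yyy = 0
d^2x/dtau^2 = -(Gamma_xxx*(-1)^2 + 2*Gamma_xxy*(-1)*(3/4) + Gamma_xyy*(3/4)^2) = -333/208
d^2y/dtau^2 = -(Gamma_yxx*(-1)^2 + 2*Gamma_yxy*(-1)*(3/4) + Gamma_yyy*(3/4)^2) = -27/74

Answer: Gamma_xxx = 0, Gamma_xxy = 0, Gamma_xyy = 37/13, Gamma_yxx = 0, Gamma_yxy = -9/37, Gamma_yyy = 0; accelerations (d^2x/dtau^2, d^2y/dtau^2) = (-333/208, -27/74)


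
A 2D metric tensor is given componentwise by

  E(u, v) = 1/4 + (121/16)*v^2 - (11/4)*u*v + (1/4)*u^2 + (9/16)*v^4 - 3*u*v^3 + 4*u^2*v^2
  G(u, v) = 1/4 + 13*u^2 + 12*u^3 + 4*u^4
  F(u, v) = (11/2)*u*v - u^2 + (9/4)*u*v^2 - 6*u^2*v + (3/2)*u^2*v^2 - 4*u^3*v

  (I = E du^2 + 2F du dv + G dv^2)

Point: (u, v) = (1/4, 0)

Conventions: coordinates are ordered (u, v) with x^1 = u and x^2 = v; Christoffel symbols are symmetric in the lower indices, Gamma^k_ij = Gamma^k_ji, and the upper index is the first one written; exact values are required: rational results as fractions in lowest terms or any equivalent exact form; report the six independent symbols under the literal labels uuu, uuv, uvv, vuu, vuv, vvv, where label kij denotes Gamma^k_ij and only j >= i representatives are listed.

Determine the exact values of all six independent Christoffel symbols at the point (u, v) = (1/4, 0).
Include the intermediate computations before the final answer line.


E = 17/64, F = -1/16, G = 81/64 at the point
E_u = 1/8, E_v = -11/16, F_u = -1/2, F_v = 15/16, G_u = 9, G_v = 0
EG - F^2 = 1361/4096;  g^inv = (4096/1361) * [[81/64, 1/16], [1/16, 17/64]]
first-kind symbols [ij,l] = (1/2)(d_i g_jl + d_j g_il - d_l g_ij): [uu,u] = E_u/2 = 1/16, [uu,v] = F_u - E_v/2 = -5/32, [uv,u] = E_v/2 = -11/32, [uv,v] = G_u/2 = 9/2, [vv,u] = F_v - G_u/2 = -57/16, [vv,v] = G_v/2 = 0
Gamma^u_ij = (G*[ij,u] - F*[ij,v])/(EG - F^2), Gamma^v_ij = (E*[ij,v] - F*[ij,u])/(EG - F^2)

Answer: Gamma_uuu = 284/1361, Gamma_uuv = -630/1361, Gamma_uvv = -18468/1361, Gamma_vuu = -154/1361, Gamma_vuv = 4808/1361, Gamma_vvv = -912/1361


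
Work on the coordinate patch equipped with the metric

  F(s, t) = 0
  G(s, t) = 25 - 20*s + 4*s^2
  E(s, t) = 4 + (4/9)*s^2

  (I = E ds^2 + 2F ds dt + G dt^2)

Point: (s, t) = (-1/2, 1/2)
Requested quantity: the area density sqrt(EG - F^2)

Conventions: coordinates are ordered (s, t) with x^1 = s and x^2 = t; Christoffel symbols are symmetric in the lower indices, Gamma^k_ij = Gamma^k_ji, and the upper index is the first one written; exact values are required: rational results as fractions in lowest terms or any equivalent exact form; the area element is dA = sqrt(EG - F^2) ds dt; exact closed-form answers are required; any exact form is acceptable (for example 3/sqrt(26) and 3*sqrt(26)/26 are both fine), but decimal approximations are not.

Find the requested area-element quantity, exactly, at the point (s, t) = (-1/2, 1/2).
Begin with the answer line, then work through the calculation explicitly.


Answer: sqrt(EG - F^2) = 2*sqrt(37)

E = 37/9, F = 0, G = 36; EG - F^2 = 148


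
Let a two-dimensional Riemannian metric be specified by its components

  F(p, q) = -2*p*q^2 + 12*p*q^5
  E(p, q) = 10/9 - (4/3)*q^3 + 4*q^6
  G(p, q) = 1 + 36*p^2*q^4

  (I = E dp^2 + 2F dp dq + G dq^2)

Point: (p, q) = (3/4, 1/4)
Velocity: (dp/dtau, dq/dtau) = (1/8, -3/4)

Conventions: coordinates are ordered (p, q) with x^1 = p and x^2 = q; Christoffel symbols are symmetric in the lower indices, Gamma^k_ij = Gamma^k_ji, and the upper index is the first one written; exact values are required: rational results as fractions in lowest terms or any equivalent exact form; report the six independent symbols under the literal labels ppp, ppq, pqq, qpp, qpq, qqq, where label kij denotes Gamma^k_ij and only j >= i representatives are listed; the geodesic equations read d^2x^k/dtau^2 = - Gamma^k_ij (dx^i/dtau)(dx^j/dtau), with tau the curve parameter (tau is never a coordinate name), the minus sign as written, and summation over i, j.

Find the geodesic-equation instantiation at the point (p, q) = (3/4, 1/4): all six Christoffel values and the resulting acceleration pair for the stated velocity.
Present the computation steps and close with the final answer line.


E = 10057/9216, F = -87/1024, G = 1105/1024 at the point
E_p = 0, E_q = -29/128, F_p = -29/256, F_q = -147/256, G_p = 27/128, G_q = 81/64
EG - F^2 = 5393/4608;  g^inv = (4608/5393) * [[1105/1024, 87/1024], [87/1024, 10057/9216]]
first-kind symbols [ij,l] = (1/2)(d_i g_jl + d_j g_il - d_l g_ij): [pp,p] = E_p/2 = 0, [pp,q] = F_p - E_q/2 = 0, [pq,p] = E_q/2 = -29/256, [pq,q] = G_p/2 = 27/256, [qq,p] = F_q - G_p/2 = -87/128, [qq,q] = G_q/2 = 81/128
Gamma^p_ij = (G*[ij,p] - F*[ij,q])/(EG - F^2), Gamma^q_ij = (E*[ij,q] - F*[ij,p])/(EG - F^2)
Gamma_ppp = 0, Gamma_ppq = -522/5393, Gamma_pqq = -3132/5393, Gamma_qpp = 0, Gamma_qpq = 486/5393, Gamma_qqq = 2916/5393
d^2p/dtau^2 = -(Gamma_ppp*(1/8)^2 + 2*Gamma_ppq*(1/8)*(-3/4) + Gamma_pqq*(-3/4)^2) = 13311/43144
d^2q/dtau^2 = -(Gamma_qpp*(1/8)^2 + 2*Gamma_qpq*(1/8)*(-3/4) + Gamma_qqq*(-3/4)^2) = -12393/43144

Answer: Gamma_ppp = 0, Gamma_ppq = -522/5393, Gamma_pqq = -3132/5393, Gamma_qpp = 0, Gamma_qpq = 486/5393, Gamma_qqq = 2916/5393; accelerations (d^2p/dtau^2, d^2q/dtau^2) = (13311/43144, -12393/43144)


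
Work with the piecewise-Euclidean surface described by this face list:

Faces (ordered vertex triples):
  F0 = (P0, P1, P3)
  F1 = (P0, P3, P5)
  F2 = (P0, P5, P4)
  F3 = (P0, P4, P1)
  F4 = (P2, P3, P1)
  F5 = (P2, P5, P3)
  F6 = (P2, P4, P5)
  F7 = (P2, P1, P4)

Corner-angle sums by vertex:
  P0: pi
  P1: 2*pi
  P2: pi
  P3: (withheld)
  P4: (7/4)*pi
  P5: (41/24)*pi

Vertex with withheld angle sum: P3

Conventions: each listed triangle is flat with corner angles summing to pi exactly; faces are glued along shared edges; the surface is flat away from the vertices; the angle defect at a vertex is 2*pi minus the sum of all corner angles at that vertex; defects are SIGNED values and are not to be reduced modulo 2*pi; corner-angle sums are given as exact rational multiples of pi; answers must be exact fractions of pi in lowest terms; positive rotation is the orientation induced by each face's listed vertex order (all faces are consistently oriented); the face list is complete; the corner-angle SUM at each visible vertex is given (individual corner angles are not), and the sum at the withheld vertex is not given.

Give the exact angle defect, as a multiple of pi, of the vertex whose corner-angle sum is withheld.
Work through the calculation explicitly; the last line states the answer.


V = 6, E = 12, F = 8; chi = V - E + F = 2
Gauss-Bonnet: total defect = 2*pi*chi = 4*pi; visible defects sum to (61/24)*pi

Answer: defect(P3) = (35/24)*pi


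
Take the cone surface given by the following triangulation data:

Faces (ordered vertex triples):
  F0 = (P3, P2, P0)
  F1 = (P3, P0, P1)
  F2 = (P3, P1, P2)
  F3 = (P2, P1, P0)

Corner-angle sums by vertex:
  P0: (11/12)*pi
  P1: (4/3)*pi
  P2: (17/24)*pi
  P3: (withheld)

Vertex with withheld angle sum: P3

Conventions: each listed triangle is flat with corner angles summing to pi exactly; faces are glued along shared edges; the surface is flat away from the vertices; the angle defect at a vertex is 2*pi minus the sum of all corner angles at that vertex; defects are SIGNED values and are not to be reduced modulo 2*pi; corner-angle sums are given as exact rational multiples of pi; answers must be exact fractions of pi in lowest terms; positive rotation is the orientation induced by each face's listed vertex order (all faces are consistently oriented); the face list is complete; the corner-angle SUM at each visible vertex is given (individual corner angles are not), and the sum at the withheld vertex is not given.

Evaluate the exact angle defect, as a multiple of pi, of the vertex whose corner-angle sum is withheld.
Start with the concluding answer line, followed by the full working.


Answer: defect(P3) = (23/24)*pi

V = 4, E = 6, F = 4; chi = V - E + F = 2
Gauss-Bonnet: total defect = 2*pi*chi = 4*pi; visible defects sum to (73/24)*pi


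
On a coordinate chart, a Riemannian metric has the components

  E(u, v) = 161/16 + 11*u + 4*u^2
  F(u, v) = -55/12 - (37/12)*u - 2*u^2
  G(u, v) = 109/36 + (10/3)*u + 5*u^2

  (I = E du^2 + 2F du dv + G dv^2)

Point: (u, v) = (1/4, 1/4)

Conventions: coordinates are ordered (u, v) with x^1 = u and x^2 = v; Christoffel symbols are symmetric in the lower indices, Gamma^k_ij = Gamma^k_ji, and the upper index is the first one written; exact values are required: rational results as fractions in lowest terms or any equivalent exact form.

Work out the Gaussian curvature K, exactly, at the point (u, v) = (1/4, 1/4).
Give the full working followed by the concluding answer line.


E = 209/16, F = -263/48, G = 601/144, EG - F^2 = 7055/288 at the point
E_u = 13, E_v = 0, F_u = -49/12, F_v = 0, G_u = 35/6, G_v = 0
E_vv = 0, F_uv = 0, G_uu = 10
Using the Brioschi determinant formula for K from the metric derivatives:
M1 = [[-E_vv/2 + F_uv - G_uu/2, E_u/2, F_u - E_v/2], [F_v - G_u/2, E, F], [G_v/2, F, G]] = [[-5, 13/2, -49/12], [-35/12, 209/16, -263/48], [0, -263/48, 601/144]]; det M1 = -27805/256
M2 = [[0, E_v/2, G_u/2], [E_v/2, E, F], [G_u/2, F, G]] = [[0, 0, 35/12], [0, 209/16, -263/48], [35/12, -263/48, 601/144]]; det M2 = -256025/2304
det M1 - det M2 = 1445/576; K = 1445/576 / (7055/288)^2 = 144/34445

Answer: K = 144/34445


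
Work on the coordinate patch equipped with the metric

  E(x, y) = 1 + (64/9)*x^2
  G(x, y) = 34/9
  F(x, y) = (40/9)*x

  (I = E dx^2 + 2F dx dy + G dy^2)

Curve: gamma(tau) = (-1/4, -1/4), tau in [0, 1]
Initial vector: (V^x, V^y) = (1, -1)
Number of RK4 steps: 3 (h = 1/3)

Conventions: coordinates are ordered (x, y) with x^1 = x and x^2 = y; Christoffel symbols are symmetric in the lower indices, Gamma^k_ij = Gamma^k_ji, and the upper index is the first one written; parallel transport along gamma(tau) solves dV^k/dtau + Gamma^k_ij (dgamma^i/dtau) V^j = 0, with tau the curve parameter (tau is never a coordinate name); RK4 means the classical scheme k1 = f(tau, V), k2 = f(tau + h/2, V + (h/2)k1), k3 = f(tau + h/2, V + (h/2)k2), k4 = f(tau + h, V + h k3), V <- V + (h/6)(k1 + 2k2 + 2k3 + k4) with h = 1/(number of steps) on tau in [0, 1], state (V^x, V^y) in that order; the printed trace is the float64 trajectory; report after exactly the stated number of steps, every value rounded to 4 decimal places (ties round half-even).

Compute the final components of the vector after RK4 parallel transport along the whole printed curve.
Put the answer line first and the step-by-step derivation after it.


Answer: V^x = 1.0000, V^y = -1.0000

gamma'(tau) = (0, 0); f(tau, V)^k = -Gamma^k_ij(gamma(tau)) gamma'^i(tau) V^j; h = 1/3; intermediate values shown to 6 dp
curve data and Christoffel symbols at the stage parameters:
  tau = 0.000000: gamma = (-0.250000, -0.250000), gamma' = (0.000000, 0.000000); Gamma_xxx = -0.421053, Gamma_xxy = 0.000000, Gamma_xyy = 0.000000, Gamma_yxx = 1.052632, Gamma_yxy = 0.000000, Gamma_yyy = 0.000000
  tau = 0.166667: gamma = (-0.250000, -0.250000), gamma' = (0.000000, 0.000000); Gamma_xxx = -0.421053, Gamma_xxy = 0.000000, Gamma_xyy = 0.000000, Gamma_yxx = 1.052632, Gamma_yxy = 0.000000, Gamma_yyy = 0.000000
  tau = 0.333333: gamma = (-0.250000, -0.250000), gamma' = (0.000000, 0.000000); Gamma_xxx = -0.421053, Gamma_xxy = 0.000000, Gamma_xyy = 0.000000, Gamma_yxx = 1.052632, Gamma_yxy = 0.000000, Gamma_yyy = 0.000000
  tau = 0.500000: gamma = (-0.250000, -0.250000), gamma' = (0.000000, 0.000000); Gamma_xxx = -0.421053, Gamma_xxy = 0.000000, Gamma_xyy = 0.000000, Gamma_yxx = 1.052632, Gamma_yxy = 0.000000, Gamma_yyy = 0.000000
  tau = 0.666667: gamma = (-0.250000, -0.250000), gamma' = (0.000000, 0.000000); Gamma_xxx = -0.421053, Gamma_xxy = 0.000000, Gamma_xyy = 0.000000, Gamma_yxx = 1.052632, Gamma_yxy = 0.000000, Gamma_yyy = 0.000000
  tau = 0.833333: gamma = (-0.250000, -0.250000), gamma' = (0.000000, 0.000000); Gamma_xxx = -0.421053, Gamma_xxy = 0.000000, Gamma_xyy = 0.000000, Gamma_yxx = 1.052632, Gamma_yxy = 0.000000, Gamma_yyy = 0.000000
  tau = 1.000000: gamma = (-0.250000, -0.250000), gamma' = (0.000000, 0.000000); Gamma_xxx = -0.421053, Gamma_xxy = 0.000000, Gamma_xyy = 0.000000, Gamma_yxx = 1.052632, Gamma_yxy = 0.000000, Gamma_yyy = 0.000000
step 0: V^x = 1.0000, V^y = -1.0000
step 1: k1 = (0.000000, 0.000000), k2 = (0.000000, 0.000000), k3 = (0.000000, 0.000000), k4 = (0.000000, 0.000000); V <- V + (h/6)(k1 + 2k2 + 2k3 + k4): V^x = 1.0000, V^y = -1.0000
step 2: k1 = (0.000000, 0.000000), k2 = (0.000000, 0.000000), k3 = (0.000000, 0.000000), k4 = (0.000000, 0.000000); V <- V + (h/6)(k1 + 2k2 + 2k3 + k4): V^x = 1.0000, V^y = -1.0000
step 3: k1 = (0.000000, 0.000000), k2 = (0.000000, 0.000000), k3 = (0.000000, 0.000000), k4 = (0.000000, 0.000000); V <- V + (h/6)(k1 + 2k2 + 2k3 + k4): V^x = 1.0000, V^y = -1.0000


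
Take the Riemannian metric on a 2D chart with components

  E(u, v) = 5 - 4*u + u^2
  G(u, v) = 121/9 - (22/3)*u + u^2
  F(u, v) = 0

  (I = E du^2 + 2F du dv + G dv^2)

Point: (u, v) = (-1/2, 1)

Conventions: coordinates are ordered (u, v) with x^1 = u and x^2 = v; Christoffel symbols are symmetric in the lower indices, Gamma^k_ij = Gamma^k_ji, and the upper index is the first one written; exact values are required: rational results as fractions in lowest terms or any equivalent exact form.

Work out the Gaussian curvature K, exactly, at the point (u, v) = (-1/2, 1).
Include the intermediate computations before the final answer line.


E = 29/4, F = 0, G = 625/36, EG - F^2 = 18125/144 at the point
E_u = -5, E_v = 0, F_u = 0, F_v = 0, G_u = -25/3, G_v = 0
E_vv = 0, F_uv = 0, G_uu = 2
Apply the Brioschi formula K = (det M1 - det M2)/(EG - F^2)^2 over the derivative matrices of E, F, G.
M1 = [[-E_vv/2 + F_uv - G_uu/2, E_u/2, F_u - E_v/2], [F_v - G_u/2, E, F], [G_v/2, F, G]] = [[-1, -5/2, 0], [25/6, 29/4, 0], [0, 0, 625/36]]; det M1 = 11875/216
M2 = [[0, E_v/2, G_u/2], [E_v/2, E, F], [G_u/2, F, G]] = [[0, 0, -25/6], [0, 29/4, 0], [-25/6, 0, 625/36]]; det M2 = -18125/144
det M1 - det M2 = 78125/432; K = 78125/432 / (18125/144)^2 = 48/4205

Answer: K = 48/4205
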